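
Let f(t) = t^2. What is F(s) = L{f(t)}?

F(s) = 2/s^3

L{t^2} = 2!/s^3 = 2/s^3.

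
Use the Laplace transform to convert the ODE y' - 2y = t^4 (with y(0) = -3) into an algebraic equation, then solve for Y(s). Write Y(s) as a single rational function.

Apply the Laplace transform to the equation.
Using L{y'} = sY - y(0) = sY - (-3), the left side becomes (s - 2)Y - (-3).
The right side is L{t^4} = 24/s^5.
So (s - 2)Y = 24/s^5 + (-3).
Divide through and combine into a single rational function.

Y(s) = (-3*s^5 + 24)/(s^6 - 2*s^5)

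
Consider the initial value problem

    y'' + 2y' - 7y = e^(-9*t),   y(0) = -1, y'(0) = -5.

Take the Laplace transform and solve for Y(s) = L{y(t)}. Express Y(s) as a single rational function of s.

Y(s) = (-s^2 - 16*s - 62)/(s^3 + 11*s^2 + 11*s - 63)

Take the Laplace transform of both sides.
With L{y''} = s^2 Y - s·y(0) - y'(0) and L{y'} = sY - y(0), with y(0) = -1, y'(0) = -5: the LHS transforms to (s^2 + 2*s - 7)Y - (-s - 7).
The right side is L{e^(-9*t)} = 1/(s + 9).
So (s^2 + 2*s - 7)Y = 1/(s + 9) + (-s - 7).
Isolate Y and clear denominators.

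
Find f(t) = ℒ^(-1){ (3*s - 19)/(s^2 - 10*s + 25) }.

Factor the denominator: s^2 - 10*s + 25 = (s - 5)^2.
Partial fraction decomposition gives [3/(s - 5)] + [-4/(s - 5)^2].
Invert each term: 3/(s - 5) ↔ 3e^(5t); -4/(s - 5)^2 ↔ -4t·e^(5t).

f(t) = -4*t*exp(5*t) + 3*exp(5*t)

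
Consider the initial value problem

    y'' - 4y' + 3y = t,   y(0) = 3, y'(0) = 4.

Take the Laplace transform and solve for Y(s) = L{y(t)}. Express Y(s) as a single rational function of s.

Y(s) = (3*s^3 - 8*s^2 + 1)/(s^4 - 4*s^3 + 3*s^2)

Apply the Laplace transform to the equation.
Using L{y''} = s^2 Y - s·y(0) - y'(0) and L{y'} = sY - y(0), with y(0) = 3, y'(0) = 4, the left side becomes (s^2 - 4*s + 3)Y - (3*s - 8).
The right side is L{t} = s^(-2).
So (s^2 - 4*s + 3)Y = s^(-2) + (3*s - 8).
Divide through and combine into a single rational function.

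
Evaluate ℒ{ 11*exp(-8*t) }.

L{11} = 11/s.
By the first shifting theorem, multiplying by e^(-8t) replaces s with s + 8.

11/(s + 8)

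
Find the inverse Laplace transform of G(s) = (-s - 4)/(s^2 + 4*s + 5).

Complete the square in the denominator: s^2 + 4*s + 5 = (s + 2)^2 + 1^2.
Split the numerator to match: -s - 4 = -1·(s + 2) - 2·1.
Invert each term: -1·(s + 2)/((s + 2)^2 + 1) ↔ -e^(-2t)cos(t); -2·1/((s + 2)^2 + 1) ↔ -2e^(-2t)sin(t).

-2*exp(-2*t)*sin(t) - exp(-2*t)*cos(t)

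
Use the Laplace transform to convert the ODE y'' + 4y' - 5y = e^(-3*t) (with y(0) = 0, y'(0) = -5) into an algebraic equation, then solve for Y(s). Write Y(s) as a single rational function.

Y(s) = (-5*s - 14)/(s^3 + 7*s^2 + 7*s - 15)

Take the Laplace transform of both sides.
Using L{y''} = s^2 Y - s·y(0) - y'(0) and L{y'} = sY - y(0), with y(0) = 0, y'(0) = -5, the left side becomes (s^2 + 4*s - 5)Y - (-5).
The right side is L{e^(-3*t)} = 1/(s + 3).
So (s^2 + 4*s - 5)Y = 1/(s + 3) + (-5).
Divide through and combine into a single rational function.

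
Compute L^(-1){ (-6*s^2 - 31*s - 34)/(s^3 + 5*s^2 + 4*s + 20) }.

Factor the denominator: s^3 + 5*s^2 + 4*s + 20 = (s + 5)*(s^2 + 4).
Partial fraction decomposition gives [-1/(s + 5)] + [-5*s/(s^2 + 4)] + [-6/(s^2 + 4)].
Invert each term: -1/(s + 5) ↔ -e^(-5t); -5·s/(s^2 + 4) ↔ -5cos(2t); -3·2/(s^2 + 4) ↔ -3sin(2t).

-3*sin(2*t) - 5*cos(2*t) - exp(-5*t)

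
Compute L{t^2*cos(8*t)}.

2*s*(s^2 - 192)/(s^2 + 64)^3

L{cos(8t)} = s/(s^2 + 64).
Then apply L{t^2·g(t)} = (-1)^2 d^2/ds^2[G(s)] with G(s) = s/(s^2 + 64):
differentiating 2 times and applying the sign gives 2*s*(s^2 - 192)/(s^2 + 64)^3.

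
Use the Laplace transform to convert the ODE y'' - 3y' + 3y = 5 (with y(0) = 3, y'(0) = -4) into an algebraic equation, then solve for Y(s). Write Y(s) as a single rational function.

Apply the Laplace transform to the equation.
Using L{y''} = s^2 Y - s·y(0) - y'(0) and L{y'} = sY - y(0), with y(0) = 3, y'(0) = -4, the left side becomes (s^2 - 3*s + 3)Y - (3*s - 13).
The right side is L{5} = 5/s.
So (s^2 - 3*s + 3)Y = 5/s + (3*s - 13).
Solve for Y(s) and write it as one ratio of polynomials.

Y(s) = (3*s^2 - 13*s + 5)/(s^3 - 3*s^2 + 3*s)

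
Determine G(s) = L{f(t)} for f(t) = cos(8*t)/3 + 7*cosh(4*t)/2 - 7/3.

The transform is linear, so treat each term independently.
L{-7/3} = (-7/3)/s; (1/3)·[L{cos(8t)} = s/(s^2 + 64)]; (7/2)·[L{cosh(4t)} = s/(s^2 - 16)].

G(s) = s/(3*(s^2 + 64)) + 7*s/(2*(s^2 - 16)) - 7/(3*s)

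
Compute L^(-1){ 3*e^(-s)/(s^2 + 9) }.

Heaviside(t - 1)*(sin(3*t - 3))

The factor e^(-s) signals a time shift by c = 1 (second shifting theorem).
L{sin(3t)} = 3/(s^2 + 9), so L^-1{3/(s^2 + 9)} = sin(3*t).
Hence the inverse is u(t - 1) times that function evaluated at t - 1.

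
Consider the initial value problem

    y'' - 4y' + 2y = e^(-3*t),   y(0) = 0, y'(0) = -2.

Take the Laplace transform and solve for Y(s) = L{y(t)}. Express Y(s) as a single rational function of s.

Y(s) = (-2*s - 5)/(s^3 - s^2 - 10*s + 6)

Laplace-transform each side.
The derivative rules (L{y''} = s^2 Y - s·y(0) - y'(0) and L{y'} = sY - y(0), with y(0) = 0, y'(0) = -2) turn the left side into (s^2 - 4*s + 2)Y - (-2).
The right side is L{e^(-3*t)} = 1/(s + 3).
So (s^2 - 4*s + 2)Y = 1/(s + 3) + (-2).
Isolate Y and clear denominators.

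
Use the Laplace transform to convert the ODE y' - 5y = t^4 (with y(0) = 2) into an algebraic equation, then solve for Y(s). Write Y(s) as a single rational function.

Y(s) = (2*s^5 + 24)/(s^6 - 5*s^5)

Laplace-transform each side.
Using L{y'} = sY - y(0) = sY - 2, the left side becomes (s - 5)Y - (2).
The right side is L{t^4} = 24/s^5.
So (s - 5)Y = 24/s^5 + (2).
Divide through and combine into a single rational function.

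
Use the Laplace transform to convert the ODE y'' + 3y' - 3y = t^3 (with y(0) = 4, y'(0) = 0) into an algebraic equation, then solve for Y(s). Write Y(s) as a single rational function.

Y(s) = (4*s^5 + 12*s^4 + 6)/(s^6 + 3*s^5 - 3*s^4)

Transform both sides with L{·}.
With L{y''} = s^2 Y - s·y(0) - y'(0) and L{y'} = sY - y(0), with y(0) = 4, y'(0) = 0: the LHS transforms to (s^2 + 3*s - 3)Y - (4*s + 12).
The right side is L{t^3} = 6/s^4.
So (s^2 + 3*s - 3)Y = 6/s^4 + (4*s + 12).
Isolate Y and clear denominators.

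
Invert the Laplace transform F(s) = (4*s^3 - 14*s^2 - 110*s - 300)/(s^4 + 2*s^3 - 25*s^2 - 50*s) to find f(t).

f(t) = -2*exp(5*t) + 6 - 4*exp(-2*t) + 4*exp(-5*t)

Factor the denominator: s^4 + 2*s^3 - 25*s^2 - 50*s = s*(s - 5)*(s + 2)*(s + 5).
Partial fraction decomposition gives [-4/(s + 2)] + [6/s] + [4/(s + 5)] + [-2/(s - 5)].
Invert each term: -4/(s + 2) ↔ -4e^(-2t); 6/(s - 0) ↔ 6e^(0t); 4/(s + 5) ↔ 4e^(-5t); -2/(s - 5) ↔ -2e^(5t).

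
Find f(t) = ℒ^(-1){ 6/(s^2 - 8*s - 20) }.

Rewrite the denominator: s^2 - 8*s - 20 = (s - 4)^2 - 36.
The form in (s - 4) signals a first-shifting-theorem factor e^(4t).
Since L{sinh(6t)} = 6/(s^2 - 36), the inverse is e^(4*t)*sinh(6*t).

f(t) = exp(4*t)*sinh(6*t)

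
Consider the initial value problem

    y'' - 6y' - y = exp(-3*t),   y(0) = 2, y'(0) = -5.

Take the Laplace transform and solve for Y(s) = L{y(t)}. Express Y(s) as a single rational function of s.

Y(s) = (2*s^2 - 11*s - 50)/(s^3 - 3*s^2 - 19*s - 3)

Transform both sides with L{·}.
Using L{y''} = s^2 Y - s·y(0) - y'(0) and L{y'} = sY - y(0), with y(0) = 2, y'(0) = -5, the left side becomes (s^2 - 6*s - 1)Y - (2*s - 17).
The right side is L{exp(-3*t)} = 1/(s + 3).
So (s^2 - 6*s - 1)Y = 1/(s + 3) + (2*s - 17).
Solve for Y(s) and write it as one ratio of polynomials.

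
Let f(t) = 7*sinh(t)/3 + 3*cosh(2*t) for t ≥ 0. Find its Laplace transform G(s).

G(s) = 3*s/(s^2 - 4) + 7/(3*(s^2 - 1))

By linearity of the Laplace transform, transform each term separately.
(3)·[L{cosh(2t)} = s/(s^2 - 4)]; (7/3)·[L{sinh(t)} = 1/(s^2 - 1)].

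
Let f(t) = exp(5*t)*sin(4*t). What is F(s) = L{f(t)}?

F(s) = 4/((s - 5)^2 + 16)

L{sin(4t)} = 4/(s^2 + 16).
By the first shifting theorem, multiplying by e^(5t) replaces s with s - 5.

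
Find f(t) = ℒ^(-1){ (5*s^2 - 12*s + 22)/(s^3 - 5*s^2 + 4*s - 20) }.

f(t) = 3*exp(5*t) - sin(2*t) + 2*cos(2*t)

Factor the denominator: s^3 - 5*s^2 + 4*s - 20 = (s - 5)*(s^2 + 4).
Partial fraction decomposition gives [3/(s - 5)] + [2*s/(s^2 + 4)] + [-2/(s^2 + 4)].
Invert each term: 3/(s - 5) ↔ 3e^(5t); 2·s/(s^2 + 4) ↔ 2cos(2t); -1·2/(s^2 + 4) ↔ -sin(2t).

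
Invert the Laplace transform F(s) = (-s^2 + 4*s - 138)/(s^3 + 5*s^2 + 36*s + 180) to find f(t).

Factor the denominator: s^3 + 5*s^2 + 36*s + 180 = (s + 5)*(s^2 + 36).
Partial fraction decomposition gives [-3/(s + 5)] + [2*s/(s^2 + 36)] + [-6/(s^2 + 36)].
Invert each term: -3/(s + 5) ↔ -3e^(-5t); 2·s/(s^2 + 36) ↔ 2cos(6t); -1·6/(s^2 + 36) ↔ -sin(6t).

f(t) = -sin(6*t) + 2*cos(6*t) - 3*exp(-5*t)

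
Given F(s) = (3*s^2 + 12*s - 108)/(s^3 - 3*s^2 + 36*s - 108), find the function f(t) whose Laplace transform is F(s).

Factor the denominator: s^3 - 3*s^2 + 36*s - 108 = (s - 3)*(s^2 + 36).
Partial fraction decomposition gives [-1/(s - 3)] + [4*s/(s^2 + 36)] + [24/(s^2 + 36)].
Invert each term: -1/(s - 3) ↔ -e^(3t); 4·s/(s^2 + 36) ↔ 4cos(6t); 4·6/(s^2 + 36) ↔ 4sin(6t).

f(t) = -exp(3*t) + 4*sin(6*t) + 4*cos(6*t)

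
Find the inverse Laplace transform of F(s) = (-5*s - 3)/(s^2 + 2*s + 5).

exp(-t)*sin(2*t) - 5*exp(-t)*cos(2*t)

Complete the square in the denominator: s^2 + 2*s + 5 = (s + 1)^2 + 2^2.
Split the numerator to match: -5*s - 3 = -5·(s + 1) + 1·2.
Invert each term: -5·(s + 1)/((s + 1)^2 + 4) ↔ -5e^(-t)cos(2t); 1·2/((s + 1)^2 + 4) ↔ e^(-t)sin(2t).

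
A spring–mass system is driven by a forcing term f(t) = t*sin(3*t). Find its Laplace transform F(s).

F(s) = 6*s/(s^2 + 9)^2

L{sin(3t)} = 3/(s^2 + 9).
Then apply L{t·g(t)} = -d/ds[G(s)] with G(s) = 3/(s^2 + 9):
differentiating 1 time and applying the sign gives 6*s/(s^2 + 9)^2.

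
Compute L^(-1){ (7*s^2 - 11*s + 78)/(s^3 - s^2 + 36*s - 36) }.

Factor the denominator: s^3 - s^2 + 36*s - 36 = (s - 1)*(s^2 + 36).
Partial fraction decomposition gives [2/(s - 1)] + [5*s/(s^2 + 36)] + [-6/(s^2 + 36)].
Invert each term: 2/(s - 1) ↔ 2e^(t); 5·s/(s^2 + 36) ↔ 5cos(6t); -1·6/(s^2 + 36) ↔ -sin(6t).

2*exp(t) - sin(6*t) + 5*cos(6*t)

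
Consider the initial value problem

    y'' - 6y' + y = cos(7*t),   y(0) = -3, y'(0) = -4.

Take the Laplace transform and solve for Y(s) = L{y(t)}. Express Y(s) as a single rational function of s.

Y(s) = (-3*s^3 + 14*s^2 - 146*s + 686)/(s^4 - 6*s^3 + 50*s^2 - 294*s + 49)

Apply the Laplace transform to the equation.
With L{y''} = s^2 Y - s·y(0) - y'(0) and L{y'} = sY - y(0), with y(0) = -3, y'(0) = -4: the LHS transforms to (s^2 - 6*s + 1)Y - (-3*s + 14).
The right side is L{cos(7*t)} = s/(s^2 + 49).
So (s^2 - 6*s + 1)Y = s/(s^2 + 49) + (-3*s + 14).
Solve for Y(s) and write it as one ratio of polynomials.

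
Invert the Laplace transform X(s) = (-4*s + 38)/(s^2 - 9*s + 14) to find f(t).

Factor the denominator: s^2 - 9*s + 14 = (s - 7)*(s - 2).
Partial fraction decomposition gives [-6/(s - 2)] + [2/(s - 7)].
Invert each term: -6/(s - 2) ↔ -6e^(2t); 2/(s - 7) ↔ 2e^(7t).

f(t) = 2*exp(7*t) - 6*exp(2*t)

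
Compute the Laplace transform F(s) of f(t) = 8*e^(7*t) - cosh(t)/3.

F(s) = -s/(3*(s^2 - 1)) + 8/(s - 7)

By linearity of the Laplace transform, transform each term separately.
(-1/3)·[L{cosh(t)} = s/(s^2 - 1)]; (8)·[L{e^(7t)} = 1/(s - 7)].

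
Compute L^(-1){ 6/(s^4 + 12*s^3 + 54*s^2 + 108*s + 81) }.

t^3*exp(-3*t)

Rewrite the denominator: s^4 + 12*s^3 + 54*s^2 + 108*s + 81 = (s + 3)^4.
The form in (s + 3) signals a first-shifting-theorem factor e^(-3t).
Since L{t^3} = 3!/s^4 = 6/s^4, the inverse is t^3*e^(-3*t).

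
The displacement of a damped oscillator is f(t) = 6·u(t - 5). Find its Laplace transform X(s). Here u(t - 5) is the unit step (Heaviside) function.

X(s) = 6*exp(-5*s)/s

By the second shifting theorem, L{u(t - c)·g(t - c)} = e^(-cs)·G(s) with c = 5 and G(s) = L{g(t)}.
L{6} = 6/s.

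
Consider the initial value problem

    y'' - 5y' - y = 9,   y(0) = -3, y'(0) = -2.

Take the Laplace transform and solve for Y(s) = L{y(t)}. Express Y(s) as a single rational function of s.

Y(s) = (-3*s^2 + 13*s + 9)/(s^3 - 5*s^2 - s)

Laplace-transform each side.
With L{y''} = s^2 Y - s·y(0) - y'(0) and L{y'} = sY - y(0), with y(0) = -3, y'(0) = -2: the LHS transforms to (s^2 - 5*s - 1)Y - (-3*s + 13).
The right side is L{9} = 9/s.
So (s^2 - 5*s - 1)Y = 9/s + (-3*s + 13).
Isolate Y and clear denominators.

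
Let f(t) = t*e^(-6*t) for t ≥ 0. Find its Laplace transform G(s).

L{e^(-6t)} = 1/(s + 6).
Then apply L{t·g(t)} = -d/ds[H(s)] with H(s) = 1/(s + 6):
differentiating 1 time and applying the sign gives (s + 6)^(-2).

G(s) = (s + 6)^(-2)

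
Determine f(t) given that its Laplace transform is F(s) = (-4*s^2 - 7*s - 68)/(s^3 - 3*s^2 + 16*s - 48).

f(t) = -5*exp(3*t) - sin(4*t) + cos(4*t)

Factor the denominator: s^3 - 3*s^2 + 16*s - 48 = (s - 3)*(s^2 + 16).
Partial fraction decomposition gives [-5/(s - 3)] + [s/(s^2 + 16)] + [-4/(s^2 + 16)].
Invert each term: -5/(s - 3) ↔ -5e^(3t); 1·s/(s^2 + 16) ↔ cos(4t); -1·4/(s^2 + 16) ↔ -sin(4t).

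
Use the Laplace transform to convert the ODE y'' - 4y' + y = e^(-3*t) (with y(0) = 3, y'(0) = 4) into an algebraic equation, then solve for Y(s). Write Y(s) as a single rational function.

Transform both sides with L{·}.
With L{y''} = s^2 Y - s·y(0) - y'(0) and L{y'} = sY - y(0), with y(0) = 3, y'(0) = 4: the LHS transforms to (s^2 - 4*s + 1)Y - (3*s - 8).
The right side is L{e^(-3*t)} = 1/(s + 3).
So (s^2 - 4*s + 1)Y = 1/(s + 3) + (3*s - 8).
Divide through and combine into a single rational function.

Y(s) = (3*s^2 + s - 23)/(s^3 - s^2 - 11*s + 3)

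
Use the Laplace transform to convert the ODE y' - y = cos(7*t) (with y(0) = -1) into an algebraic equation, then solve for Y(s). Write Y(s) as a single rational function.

Y(s) = (-s^2 + s - 49)/(s^3 - s^2 + 49*s - 49)

Transform both sides with L{·}.
The derivative rules (L{y'} = sY - y(0) = sY - (-1)) turn the left side into (s - 1)Y - (-1).
The right side is L{cos(7*t)} = s/(s^2 + 49).
So (s - 1)Y = s/(s^2 + 49) + (-1).
Solve for Y(s) and write it as one ratio of polynomials.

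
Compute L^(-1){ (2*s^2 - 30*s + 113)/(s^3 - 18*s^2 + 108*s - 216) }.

5*t^2*exp(6*t)/2 - 6*t*exp(6*t) + 2*exp(6*t)

Factor the denominator: s^3 - 18*s^2 + 108*s - 216 = (s - 6)^3.
Partial fraction decomposition gives [2/(s - 6)] + [-6/(s - 6)^2] + [5/(s - 6)^3].
Invert each term: 2/(s - 6) ↔ 2e^(6t); -6/(s - 6)^2 ↔ -6t·e^(6t); 5/(s - 6)^3 ↔ (5/2)t^2·e^(6t).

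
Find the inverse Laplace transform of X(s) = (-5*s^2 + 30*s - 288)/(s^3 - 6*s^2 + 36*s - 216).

-4*exp(6*t) + 4*sin(6*t) - cos(6*t)

Factor the denominator: s^3 - 6*s^2 + 36*s - 216 = (s - 6)*(s^2 + 36).
Partial fraction decomposition gives [-4/(s - 6)] + [-s/(s^2 + 36)] + [24/(s^2 + 36)].
Invert each term: -4/(s - 6) ↔ -4e^(6t); -1·s/(s^2 + 36) ↔ -cos(6t); 4·6/(s^2 + 36) ↔ 4sin(6t).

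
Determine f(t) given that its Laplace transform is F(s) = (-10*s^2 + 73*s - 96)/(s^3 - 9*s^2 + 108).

f(t) = -2*t*exp(6*t) - 5*exp(6*t) - 5*exp(-3*t)

Factor the denominator: s^3 - 9*s^2 + 108 = (s - 6)^2*(s + 3).
Partial fraction decomposition gives [-5/(s - 6)] + [-2/(s - 6)^2] + [-5/(s + 3)].
Invert each term: -5/(s - 6) ↔ -5e^(6t); -2/(s - 6)^2 ↔ -2t·e^(6t); -5/(s + 3) ↔ -5e^(-3t).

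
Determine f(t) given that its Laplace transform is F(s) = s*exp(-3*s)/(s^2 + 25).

The factor e^(-3s) signals a time shift by c = 3 (second shifting theorem).
L{cos(5t)} = s/(s^2 + 25), so L^-1{s/(s^2 + 25)} = cos(5*t).
Hence the inverse is u(t - 3) times that function evaluated at t - 3.

f(t) = Heaviside(t - 3)*(cos(5*t - 15))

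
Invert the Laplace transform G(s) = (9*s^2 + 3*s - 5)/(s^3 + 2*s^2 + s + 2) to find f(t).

Factor the denominator: s^3 + 2*s^2 + s + 2 = (s + 2)*(s^2 + 1).
Partial fraction decomposition gives [5/(s + 2)] + [4*s/(s^2 + 1)] + [-5/(s^2 + 1)].
Invert each term: 5/(s + 2) ↔ 5e^(-2t); 4·s/(s^2 + 1) ↔ 4cos(t); -5·1/(s^2 + 1) ↔ -5sin(t).

f(t) = -5*sin(t) + 4*cos(t) + 5*exp(-2*t)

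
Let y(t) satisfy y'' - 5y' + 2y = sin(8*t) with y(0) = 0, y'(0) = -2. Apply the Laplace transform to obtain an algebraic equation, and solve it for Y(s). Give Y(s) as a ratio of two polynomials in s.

Y(s) = (-2*s^2 - 120)/(s^4 - 5*s^3 + 66*s^2 - 320*s + 128)

Take the Laplace transform of both sides.
With L{y''} = s^2 Y - s·y(0) - y'(0) and L{y'} = sY - y(0), with y(0) = 0, y'(0) = -2: the LHS transforms to (s^2 - 5*s + 2)Y - (-2).
The right side is L{sin(8*t)} = 8/(s^2 + 64).
So (s^2 - 5*s + 2)Y = 8/(s^2 + 64) + (-2).
Isolate Y and clear denominators.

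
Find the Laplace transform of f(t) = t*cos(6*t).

(s - 6)*(s + 6)/(s^2 + 36)^2

L{cos(6t)} = s/(s^2 + 36).
Then apply L{t·g(t)} = -d/ds[G(s)] with G(s) = s/(s^2 + 36):
differentiating 1 time and applying the sign gives (s - 6)*(s + 6)/(s^2 + 36)^2.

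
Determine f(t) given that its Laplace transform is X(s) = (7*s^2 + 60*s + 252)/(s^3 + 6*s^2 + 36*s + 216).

f(t) = 5*sin(6*t) + 5*cos(6*t) + 2*exp(-6*t)

Factor the denominator: s^3 + 6*s^2 + 36*s + 216 = (s + 6)*(s^2 + 36).
Partial fraction decomposition gives [2/(s + 6)] + [5*s/(s^2 + 36)] + [30/(s^2 + 36)].
Invert each term: 2/(s + 6) ↔ 2e^(-6t); 5·s/(s^2 + 36) ↔ 5cos(6t); 5·6/(s^2 + 36) ↔ 5sin(6t).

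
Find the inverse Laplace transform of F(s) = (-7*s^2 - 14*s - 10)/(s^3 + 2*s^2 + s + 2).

Factor the denominator: s^3 + 2*s^2 + s + 2 = (s + 2)*(s^2 + 1).
Partial fraction decomposition gives [-2/(s + 2)] + [-5*s/(s^2 + 1)] + [-4/(s^2 + 1)].
Invert each term: -2/(s + 2) ↔ -2e^(-2t); -5·s/(s^2 + 1) ↔ -5cos(t); -4·1/(s^2 + 1) ↔ -4sin(t).

-4*sin(t) - 5*cos(t) - 2*exp(-2*t)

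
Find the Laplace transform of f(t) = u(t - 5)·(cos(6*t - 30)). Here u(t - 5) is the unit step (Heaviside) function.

s*exp(-5*s)/(s^2 + 36)

By the second shifting theorem, L{u(t - c)·g(t - c)} = e^(-cs)·H(s) with c = 5 and H(s) = L{g(t)}.
L{cos(6t)} = s/(s^2 + 36).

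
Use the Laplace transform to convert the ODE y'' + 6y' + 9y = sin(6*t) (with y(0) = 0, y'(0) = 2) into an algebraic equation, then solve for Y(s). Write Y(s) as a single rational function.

Take the Laplace transform of both sides.
Using L{y''} = s^2 Y - s·y(0) - y'(0) and L{y'} = sY - y(0), with y(0) = 0, y'(0) = 2, the left side becomes (s^2 + 6*s + 9)Y - (2).
The right side is L{sin(6*t)} = 6/(s^2 + 36).
So (s^2 + 6*s + 9)Y = 6/(s^2 + 36) + (2).
Isolate Y and clear denominators.

Y(s) = (2*s^2 + 78)/(s^4 + 6*s^3 + 45*s^2 + 216*s + 324)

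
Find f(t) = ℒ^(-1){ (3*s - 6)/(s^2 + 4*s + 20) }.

f(t) = -3*exp(-2*t)*sin(4*t) + 3*exp(-2*t)*cos(4*t)

Complete the square in the denominator: s^2 + 4*s + 20 = (s + 2)^2 + 4^2.
Split the numerator to match: 3*s - 6 = 3·(s + 2) - 3·4.
Invert each term: 3·(s + 2)/((s + 2)^2 + 16) ↔ 3e^(-2t)cos(4t); -3·4/((s + 2)^2 + 16) ↔ -3e^(-2t)sin(4t).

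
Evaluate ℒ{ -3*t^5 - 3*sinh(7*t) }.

Apply the Laplace transform termwise.
(-3)·[L{t^5} = 5!/s^6 = 120/s^6]; (-3)·[L{sinh(7t)} = 7/(s^2 - 49)].

-21/(s^2 - 49) - 360/s^6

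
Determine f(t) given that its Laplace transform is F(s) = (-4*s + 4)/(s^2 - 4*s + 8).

f(t) = -2*exp(2*t)*sin(2*t) - 4*exp(2*t)*cos(2*t)

Complete the square in the denominator: s^2 - 4*s + 8 = (s - 2)^2 + 2^2.
Split the numerator to match: -4*s + 4 = -4·(s - 2) - 2·2.
Invert each term: -4·(s - 2)/((s - 2)^2 + 4) ↔ -4e^(2t)cos(2t); -2·2/((s - 2)^2 + 4) ↔ -2e^(2t)sin(2t).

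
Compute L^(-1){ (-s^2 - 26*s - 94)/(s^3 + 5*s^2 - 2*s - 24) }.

-5*exp(2*t) + 5*exp(-3*t) - exp(-4*t)

Factor the denominator: s^3 + 5*s^2 - 2*s - 24 = (s - 2)*(s + 3)*(s + 4).
Partial fraction decomposition gives [-1/(s + 4)] + [5/(s + 3)] + [-5/(s - 2)].
Invert each term: -1/(s + 4) ↔ -e^(-4t); 5/(s + 3) ↔ 5e^(-3t); -5/(s - 2) ↔ -5e^(2t).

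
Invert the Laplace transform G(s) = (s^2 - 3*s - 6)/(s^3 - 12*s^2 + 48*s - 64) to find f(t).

f(t) = -t^2*exp(4*t) + 5*t*exp(4*t) + exp(4*t)

Factor the denominator: s^3 - 12*s^2 + 48*s - 64 = (s - 4)^3.
Partial fraction decomposition gives [1/(s - 4)] + [5/(s - 4)^2] + [-2/(s - 4)^3].
Invert each term: 1/(s - 4) ↔ e^(4t); 5/(s - 4)^2 ↔ 5t·e^(4t); -2/(s - 4)^3 ↔ (-1)t^2·e^(4t).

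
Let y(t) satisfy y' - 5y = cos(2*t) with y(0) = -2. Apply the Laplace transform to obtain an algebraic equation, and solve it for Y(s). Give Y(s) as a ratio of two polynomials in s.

Apply the Laplace transform to the equation.
With L{y'} = sY - y(0) = sY - (-2): the LHS transforms to (s - 5)Y - (-2).
The right side is L{cos(2*t)} = s/(s^2 + 4).
So (s - 5)Y = s/(s^2 + 4) + (-2).
Isolate Y and clear denominators.

Y(s) = (-2*s^2 + s - 8)/(s^3 - 5*s^2 + 4*s - 20)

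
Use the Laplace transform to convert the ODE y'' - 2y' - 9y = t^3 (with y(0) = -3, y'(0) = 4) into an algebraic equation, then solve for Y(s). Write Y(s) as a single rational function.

Y(s) = (-3*s^5 + 10*s^4 + 6)/(s^6 - 2*s^5 - 9*s^4)

Laplace-transform each side.
Using L{y''} = s^2 Y - s·y(0) - y'(0) and L{y'} = sY - y(0), with y(0) = -3, y'(0) = 4, the left side becomes (s^2 - 2*s - 9)Y - (-3*s + 10).
The right side is L{t^3} = 6/s^4.
So (s^2 - 2*s - 9)Y = 6/s^4 + (-3*s + 10).
Isolate Y and clear denominators.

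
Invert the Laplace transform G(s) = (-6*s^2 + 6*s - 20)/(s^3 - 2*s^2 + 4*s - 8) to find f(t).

Factor the denominator: s^3 - 2*s^2 + 4*s - 8 = (s - 2)*(s^2 + 4).
Partial fraction decomposition gives [-4/(s - 2)] + [-2*s/(s^2 + 4)] + [2/(s^2 + 4)].
Invert each term: -4/(s - 2) ↔ -4e^(2t); -2·s/(s^2 + 4) ↔ -2cos(2t); 1·2/(s^2 + 4) ↔ sin(2t).

f(t) = -4*exp(2*t) + sin(2*t) - 2*cos(2*t)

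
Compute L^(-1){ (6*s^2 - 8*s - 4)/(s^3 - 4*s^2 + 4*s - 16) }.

3*exp(4*t) + 2*sin(2*t) + 3*cos(2*t)

Factor the denominator: s^3 - 4*s^2 + 4*s - 16 = (s - 4)*(s^2 + 4).
Partial fraction decomposition gives [3/(s - 4)] + [3*s/(s^2 + 4)] + [4/(s^2 + 4)].
Invert each term: 3/(s - 4) ↔ 3e^(4t); 3·s/(s^2 + 4) ↔ 3cos(2t); 2·2/(s^2 + 4) ↔ 2sin(2t).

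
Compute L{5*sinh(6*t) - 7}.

30/(s^2 - 36) - 7/s

By linearity of the Laplace transform, transform each term separately.
L{-7} = -7/s; (5)·[L{sinh(6t)} = 6/(s^2 - 36)].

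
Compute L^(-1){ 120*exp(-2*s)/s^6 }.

Heaviside(t - 2)*((t - 2)^5)

The factor e^(-2s) signals a time shift by c = 2 (second shifting theorem).
L{t^5} = 5!/s^6 = 120/s^6, so L^-1{120/s^6} = t^5.
Hence the inverse is u(t - 2) times that function evaluated at t - 2.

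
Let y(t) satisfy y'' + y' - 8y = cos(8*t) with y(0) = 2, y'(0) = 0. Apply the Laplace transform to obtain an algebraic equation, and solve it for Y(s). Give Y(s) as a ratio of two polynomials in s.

Y(s) = (2*s^3 + 2*s^2 + 129*s + 128)/(s^4 + s^3 + 56*s^2 + 64*s - 512)

Transform both sides with L{·}.
With L{y''} = s^2 Y - s·y(0) - y'(0) and L{y'} = sY - y(0), with y(0) = 2, y'(0) = 0: the LHS transforms to (s^2 + s - 8)Y - (2*s + 2).
The right side is L{cos(8*t)} = s/(s^2 + 64).
So (s^2 + s - 8)Y = s/(s^2 + 64) + (2*s + 2).
Divide through and combine into a single rational function.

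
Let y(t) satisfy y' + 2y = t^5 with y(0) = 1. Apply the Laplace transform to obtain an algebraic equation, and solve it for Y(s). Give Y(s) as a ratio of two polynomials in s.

Take the Laplace transform of both sides.
Using L{y'} = sY - y(0) = sY - 1, the left side becomes (s + 2)Y - (1).
The right side is L{t^5} = 120/s^6.
So (s + 2)Y = 120/s^6 + (1).
Solve for Y(s) and write it as one ratio of polynomials.

Y(s) = (s^6 + 120)/(s^7 + 2*s^6)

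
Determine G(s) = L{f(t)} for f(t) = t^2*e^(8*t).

L{e^(8t)} = 1/(s - 8).
Then apply L{t^2·g(t)} = (-1)^2 d^2/ds^2[H(s)] with H(s) = 1/(s - 8):
differentiating 2 times and applying the sign gives 2/(s - 8)^3.

G(s) = 2/(s - 8)^3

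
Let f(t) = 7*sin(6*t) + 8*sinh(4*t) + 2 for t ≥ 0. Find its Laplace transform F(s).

F(s) = 42/(s^2 + 36) + 32/(s^2 - 16) + 2/s

Apply the Laplace transform termwise.
L{2} = 2/s; (8)·[L{sinh(4t)} = 4/(s^2 - 16)]; (7)·[L{sin(6t)} = 6/(s^2 + 36)].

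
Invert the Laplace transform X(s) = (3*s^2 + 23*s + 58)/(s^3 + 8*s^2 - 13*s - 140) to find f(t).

f(t) = 2*exp(4*t) - exp(-5*t) + 2*exp(-7*t)

Factor the denominator: s^3 + 8*s^2 - 13*s - 140 = (s - 4)*(s + 5)*(s + 7).
Partial fraction decomposition gives [2/(s - 4)] + [2/(s + 7)] + [-1/(s + 5)].
Invert each term: 2/(s - 4) ↔ 2e^(4t); 2/(s + 7) ↔ 2e^(-7t); -1/(s + 5) ↔ -e^(-5t).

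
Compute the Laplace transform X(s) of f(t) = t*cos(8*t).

L{cos(8t)} = s/(s^2 + 64).
Then apply L{t·g(t)} = -d/ds[G(s)] with G(s) = s/(s^2 + 64):
differentiating 1 time and applying the sign gives (s - 8)*(s + 8)/(s^2 + 64)^2.

X(s) = (s - 8)*(s + 8)/(s^2 + 64)^2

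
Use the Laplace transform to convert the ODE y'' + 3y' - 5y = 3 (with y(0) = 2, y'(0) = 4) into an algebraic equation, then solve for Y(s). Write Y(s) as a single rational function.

Transform both sides with L{·}.
With L{y''} = s^2 Y - s·y(0) - y'(0) and L{y'} = sY - y(0), with y(0) = 2, y'(0) = 4: the LHS transforms to (s^2 + 3*s - 5)Y - (2*s + 10).
The right side is L{3} = 3/s.
So (s^2 + 3*s - 5)Y = 3/s + (2*s + 10).
Divide through and combine into a single rational function.

Y(s) = (2*s^2 + 10*s + 3)/(s^3 + 3*s^2 - 5*s)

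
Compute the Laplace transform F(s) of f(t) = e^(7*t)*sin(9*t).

L{sin(9t)} = 9/(s^2 + 81).
By the first shifting theorem, multiplying by e^(7t) replaces s with s - 7.

F(s) = 9/((s - 7)^2 + 81)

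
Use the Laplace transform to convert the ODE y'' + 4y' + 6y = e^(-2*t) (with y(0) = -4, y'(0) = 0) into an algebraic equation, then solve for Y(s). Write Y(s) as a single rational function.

Apply the Laplace transform to the equation.
The derivative rules (L{y''} = s^2 Y - s·y(0) - y'(0) and L{y'} = sY - y(0), with y(0) = -4, y'(0) = 0) turn the left side into (s^2 + 4*s + 6)Y - (-4*s - 16).
The right side is L{e^(-2*t)} = 1/(s + 2).
So (s^2 + 4*s + 6)Y = 1/(s + 2) + (-4*s - 16).
Divide through and combine into a single rational function.

Y(s) = (-4*s^2 - 24*s - 31)/(s^3 + 6*s^2 + 14*s + 12)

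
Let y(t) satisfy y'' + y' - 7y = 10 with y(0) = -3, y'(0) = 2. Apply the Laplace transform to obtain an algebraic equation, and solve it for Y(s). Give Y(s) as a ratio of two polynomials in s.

Laplace-transform each side.
The derivative rules (L{y''} = s^2 Y - s·y(0) - y'(0) and L{y'} = sY - y(0), with y(0) = -3, y'(0) = 2) turn the left side into (s^2 + s - 7)Y - (-3*s - 1).
The right side is L{10} = 10/s.
So (s^2 + s - 7)Y = 10/s + (-3*s - 1).
Divide through and combine into a single rational function.

Y(s) = (-3*s^2 - s + 10)/(s^3 + s^2 - 7*s)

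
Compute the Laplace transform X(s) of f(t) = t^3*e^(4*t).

L{t^3} = 3!/s^4 = 6/s^4.
By the first shifting theorem, multiplying by e^(4t) replaces s with s - 4.

X(s) = 6/(s - 4)^4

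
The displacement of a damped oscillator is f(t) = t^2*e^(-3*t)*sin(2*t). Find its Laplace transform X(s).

L{sin(2t)} = 2/(s^2 + 4).
Multiplying by e^(-3t) shifts s → s + 3, so L{e^(-3*t)*sin(2*t)} = 2/((s + 3)^2 + 4).
Then apply L{t^2·g(t)} = (-1)^2 d^2/ds^2[G(s)] with G(s) = 2/((s + 3)^2 + 4):
differentiating 2 times and applying the sign gives 4*(3*s^2 + 18*s + 23)/(s^2 + 6*s + 13)^3.

X(s) = 4*(3*s^2 + 18*s + 23)/(s^2 + 6*s + 13)^3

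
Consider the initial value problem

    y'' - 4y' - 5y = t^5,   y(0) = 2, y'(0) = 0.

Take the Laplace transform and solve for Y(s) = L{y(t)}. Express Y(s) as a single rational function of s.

Laplace-transform each side.
With L{y''} = s^2 Y - s·y(0) - y'(0) and L{y'} = sY - y(0), with y(0) = 2, y'(0) = 0: the LHS transforms to (s^2 - 4*s - 5)Y - (2*s - 8).
The right side is L{t^5} = 120/s^6.
So (s^2 - 4*s - 5)Y = 120/s^6 + (2*s - 8).
Divide through and combine into a single rational function.

Y(s) = (2*s^7 - 8*s^6 + 120)/(s^8 - 4*s^7 - 5*s^6)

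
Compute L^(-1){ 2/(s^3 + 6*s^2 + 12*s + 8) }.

t^2*exp(-2*t)

Rewrite the denominator: s^3 + 6*s^2 + 12*s + 8 = (s + 2)^3.
The form in (s + 2) signals a first-shifting-theorem factor e^(-2t).
Since L{t^2} = 2!/s^3 = 2/s^3, the inverse is t^2*exp(-2*t).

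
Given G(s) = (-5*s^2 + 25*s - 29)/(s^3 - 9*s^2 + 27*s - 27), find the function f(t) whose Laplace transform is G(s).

Factor the denominator: s^3 - 9*s^2 + 27*s - 27 = (s - 3)^3.
Partial fraction decomposition gives [-5/(s - 3)] + [-5/(s - 3)^2] + [(s - 3)^(-3)].
Invert each term: -5/(s - 3) ↔ -5e^(3t); -5/(s - 3)^2 ↔ -5t·e^(3t); 1/(s - 3)^3 ↔ (1/2)t^2·e^(3t).

f(t) = t^2*exp(3*t)/2 - 5*t*exp(3*t) - 5*exp(3*t)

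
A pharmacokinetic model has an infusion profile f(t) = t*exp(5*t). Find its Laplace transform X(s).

X(s) = (s - 5)^(-2)

L{e^(5t)} = 1/(s - 5).
Then apply L{t·g(t)} = -d/ds[G(s)] with G(s) = 1/(s - 5):
differentiating 1 time and applying the sign gives (s - 5)^(-2).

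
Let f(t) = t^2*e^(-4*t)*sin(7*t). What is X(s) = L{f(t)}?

X(s) = 14*(3*s^2 + 24*s - 1)/(s^2 + 8*s + 65)^3

L{sin(7t)} = 7/(s^2 + 49).
Multiplying by e^(-4t) shifts s → s + 4, so L{e^(-4*t)*sin(7*t)} = 7/((s + 4)^2 + 49).
Then apply L{t^2·g(t)} = (-1)^2 d^2/ds^2[G(s)] with G(s) = 7/((s + 4)^2 + 49):
differentiating 2 times and applying the sign gives 14*(3*s^2 + 24*s - 1)/(s^2 + 8*s + 65)^3.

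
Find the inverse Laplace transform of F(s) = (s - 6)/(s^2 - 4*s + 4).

Factor the denominator: s^2 - 4*s + 4 = (s - 2)^2.
Partial fraction decomposition gives [1/(s - 2)] + [-4/(s - 2)^2].
Invert each term: 1/(s - 2) ↔ e^(2t); -4/(s - 2)^2 ↔ -4t·e^(2t).

-4*t*exp(2*t) + exp(2*t)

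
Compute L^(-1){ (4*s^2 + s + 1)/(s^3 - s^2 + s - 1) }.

3*exp(t) + 2*sin(t) + cos(t)

Factor the denominator: s^3 - s^2 + s - 1 = (s - 1)*(s^2 + 1).
Partial fraction decomposition gives [3/(s - 1)] + [s/(s^2 + 1)] + [2/(s^2 + 1)].
Invert each term: 3/(s - 1) ↔ 3e^(t); 1·s/(s^2 + 1) ↔ cos(t); 2·1/(s^2 + 1) ↔ 2sin(t).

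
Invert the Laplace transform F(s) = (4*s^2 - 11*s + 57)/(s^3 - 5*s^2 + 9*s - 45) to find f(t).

Factor the denominator: s^3 - 5*s^2 + 9*s - 45 = (s - 5)*(s^2 + 9).
Partial fraction decomposition gives [3/(s - 5)] + [s/(s^2 + 9)] + [-6/(s^2 + 9)].
Invert each term: 3/(s - 5) ↔ 3e^(5t); 1·s/(s^2 + 9) ↔ cos(3t); -2·3/(s^2 + 9) ↔ -2sin(3t).

f(t) = 3*exp(5*t) - 2*sin(3*t) + cos(3*t)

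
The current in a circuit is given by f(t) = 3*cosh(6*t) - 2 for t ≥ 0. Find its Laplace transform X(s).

X(s) = 3*s/(s^2 - 36) - 2/s

By linearity of the Laplace transform, transform each term separately.
(3)·[L{cosh(6t)} = s/(s^2 - 36)]; L{-2} = -2/s.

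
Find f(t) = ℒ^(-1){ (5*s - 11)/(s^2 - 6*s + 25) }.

Complete the square in the denominator: s^2 - 6*s + 25 = (s - 3)^2 + 4^2.
Split the numerator to match: 5*s - 11 = 5·(s - 3) + 1·4.
Invert each term: 5·(s - 3)/((s - 3)^2 + 16) ↔ 5e^(3t)cos(4t); 1·4/((s - 3)^2 + 16) ↔ e^(3t)sin(4t).

f(t) = exp(3*t)*sin(4*t) + 5*exp(3*t)*cos(4*t)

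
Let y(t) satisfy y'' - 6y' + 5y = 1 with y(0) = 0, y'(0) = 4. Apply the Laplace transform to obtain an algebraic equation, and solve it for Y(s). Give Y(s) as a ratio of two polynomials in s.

Y(s) = (4*s + 1)/(s^3 - 6*s^2 + 5*s)

Laplace-transform each side.
Using L{y''} = s^2 Y - s·y(0) - y'(0) and L{y'} = sY - y(0), with y(0) = 0, y'(0) = 4, the left side becomes (s^2 - 6*s + 5)Y - (4).
The right side is L{1} = 1/s.
So (s^2 - 6*s + 5)Y = 1/s + (4).
Isolate Y and clear denominators.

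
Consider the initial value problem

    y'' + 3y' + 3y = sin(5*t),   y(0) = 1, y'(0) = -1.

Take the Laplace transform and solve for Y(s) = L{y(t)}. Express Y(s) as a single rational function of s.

Y(s) = (s^3 + 2*s^2 + 25*s + 55)/(s^4 + 3*s^3 + 28*s^2 + 75*s + 75)

Apply the Laplace transform to the equation.
Using L{y''} = s^2 Y - s·y(0) - y'(0) and L{y'} = sY - y(0), with y(0) = 1, y'(0) = -1, the left side becomes (s^2 + 3*s + 3)Y - (s + 2).
The right side is L{sin(5*t)} = 5/(s^2 + 25).
So (s^2 + 3*s + 3)Y = 5/(s^2 + 25) + (s + 2).
Divide through and combine into a single rational function.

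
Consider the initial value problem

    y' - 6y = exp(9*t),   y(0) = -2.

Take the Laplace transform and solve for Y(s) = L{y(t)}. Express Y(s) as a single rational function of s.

Y(s) = (-2*s + 19)/(s^2 - 15*s + 54)

Take the Laplace transform of both sides.
With L{y'} = sY - y(0) = sY - (-2): the LHS transforms to (s - 6)Y - (-2).
The right side is L{exp(9*t)} = 1/(s - 9).
So (s - 6)Y = 1/(s - 9) + (-2).
Divide through and combine into a single rational function.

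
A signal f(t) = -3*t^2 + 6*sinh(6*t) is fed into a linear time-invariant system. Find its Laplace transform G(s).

G(s) = 36/(s^2 - 36) - 6/s^3

By linearity of the Laplace transform, transform each term separately.
(6)·[L{sinh(6t)} = 6/(s^2 - 36)]; (-3)·[L{t^2} = 2!/s^3 = 2/s^3].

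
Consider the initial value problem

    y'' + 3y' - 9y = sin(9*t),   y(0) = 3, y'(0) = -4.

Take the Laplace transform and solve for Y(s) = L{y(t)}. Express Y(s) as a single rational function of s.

Y(s) = (3*s^3 + 5*s^2 + 243*s + 414)/(s^4 + 3*s^3 + 72*s^2 + 243*s - 729)

Laplace-transform each side.
The derivative rules (L{y''} = s^2 Y - s·y(0) - y'(0) and L{y'} = sY - y(0), with y(0) = 3, y'(0) = -4) turn the left side into (s^2 + 3*s - 9)Y - (3*s + 5).
The right side is L{sin(9*t)} = 9/(s^2 + 81).
So (s^2 + 3*s - 9)Y = 9/(s^2 + 81) + (3*s + 5).
Divide through and combine into a single rational function.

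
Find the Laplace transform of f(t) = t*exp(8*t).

L{e^(8t)} = 1/(s - 8).
Then apply L{t·g(t)} = -d/ds[G(s)] with G(s) = 1/(s - 8):
differentiating 1 time and applying the sign gives (s - 8)^(-2).

(s - 8)^(-2)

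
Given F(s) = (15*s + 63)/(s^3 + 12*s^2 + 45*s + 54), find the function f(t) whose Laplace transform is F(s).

Factor the denominator: s^3 + 12*s^2 + 45*s + 54 = (s + 3)^2*(s + 6).
Partial fraction decomposition gives [3/(s + 3)] + [6/(s + 3)^2] + [-3/(s + 6)].
Invert each term: 3/(s + 3) ↔ 3e^(-3t); 6/(s + 3)^2 ↔ 6t·e^(-3t); -3/(s + 6) ↔ -3e^(-6t).

f(t) = 6*t*exp(-3*t) + 3*exp(-3*t) - 3*exp(-6*t)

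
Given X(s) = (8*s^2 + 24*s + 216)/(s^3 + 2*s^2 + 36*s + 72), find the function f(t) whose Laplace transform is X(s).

Factor the denominator: s^3 + 2*s^2 + 36*s + 72 = (s + 2)*(s^2 + 36).
Partial fraction decomposition gives [5/(s + 2)] + [3*s/(s^2 + 36)] + [18/(s^2 + 36)].
Invert each term: 5/(s + 2) ↔ 5e^(-2t); 3·s/(s^2 + 36) ↔ 3cos(6t); 3·6/(s^2 + 36) ↔ 3sin(6t).

f(t) = 3*sin(6*t) + 3*cos(6*t) + 5*exp(-2*t)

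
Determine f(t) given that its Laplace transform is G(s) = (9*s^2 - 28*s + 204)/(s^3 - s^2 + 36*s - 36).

Factor the denominator: s^3 - s^2 + 36*s - 36 = (s - 1)*(s^2 + 36).
Partial fraction decomposition gives [5/(s - 1)] + [4*s/(s^2 + 36)] + [-24/(s^2 + 36)].
Invert each term: 5/(s - 1) ↔ 5e^(t); 4·s/(s^2 + 36) ↔ 4cos(6t); -4·6/(s^2 + 36) ↔ -4sin(6t).

f(t) = 5*exp(t) - 4*sin(6*t) + 4*cos(6*t)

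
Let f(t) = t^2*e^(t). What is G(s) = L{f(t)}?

G(s) = 2/(s - 1)^3

L{e^(t)} = 1/(s - 1).
Then apply L{t^2·g(t)} = (-1)^2 d^2/ds^2[H(s)] with H(s) = 1/(s - 1):
differentiating 2 times and applying the sign gives 2/(s - 1)^3.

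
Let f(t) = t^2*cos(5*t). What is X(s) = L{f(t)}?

X(s) = 2*s*(s^2 - 75)/(s^2 + 25)^3

L{cos(5t)} = s/(s^2 + 25).
Then apply L{t^2·g(t)} = (-1)^2 d^2/ds^2[G(s)] with G(s) = s/(s^2 + 25):
differentiating 2 times and applying the sign gives 2*s*(s^2 - 75)/(s^2 + 25)^3.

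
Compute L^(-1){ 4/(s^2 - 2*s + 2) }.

Rewrite the denominator: s^2 - 2*s + 2 = (s - 1)^2 + 1.
The form in (s - 1) signals a first-shifting-theorem factor e^(t).
Since L{sin(t)} = 1/(s^2 + 1), the inverse is exp(t)*sin(t), scaled by 4.

4*exp(t)*sin(t)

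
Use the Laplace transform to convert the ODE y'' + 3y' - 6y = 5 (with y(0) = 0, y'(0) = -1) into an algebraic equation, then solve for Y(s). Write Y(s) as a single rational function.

Apply the Laplace transform to the equation.
Using L{y''} = s^2 Y - s·y(0) - y'(0) and L{y'} = sY - y(0), with y(0) = 0, y'(0) = -1, the left side becomes (s^2 + 3*s - 6)Y - (-1).
The right side is L{5} = 5/s.
So (s^2 + 3*s - 6)Y = 5/s + (-1).
Divide through and combine into a single rational function.

Y(s) = (-s + 5)/(s^3 + 3*s^2 - 6*s)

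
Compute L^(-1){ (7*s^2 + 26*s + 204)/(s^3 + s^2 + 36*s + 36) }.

Factor the denominator: s^3 + s^2 + 36*s + 36 = (s + 1)*(s^2 + 36).
Partial fraction decomposition gives [5/(s + 1)] + [2*s/(s^2 + 36)] + [24/(s^2 + 36)].
Invert each term: 5/(s + 1) ↔ 5e^(-t); 2·s/(s^2 + 36) ↔ 2cos(6t); 4·6/(s^2 + 36) ↔ 4sin(6t).

4*sin(6*t) + 2*cos(6*t) + 5*exp(-t)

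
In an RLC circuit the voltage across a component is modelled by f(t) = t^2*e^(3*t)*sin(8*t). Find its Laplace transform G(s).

L{sin(8t)} = 8/(s^2 + 64).
Multiplying by e^(3t) shifts s → s - 3, so L{e^(3*t)*sin(8*t)} = 8/((s - 3)^2 + 64).
Then apply L{t^2·g(t)} = (-1)^2 d^2/ds^2[H(s)] with H(s) = 8/((s - 3)^2 + 64):
differentiating 2 times and applying the sign gives 16*(3*s^2 - 18*s - 37)/(s^2 - 6*s + 73)^3.

G(s) = 16*(3*s^2 - 18*s - 37)/(s^2 - 6*s + 73)^3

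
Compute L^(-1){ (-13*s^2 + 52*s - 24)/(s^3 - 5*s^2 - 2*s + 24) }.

Factor the denominator: s^3 - 5*s^2 - 2*s + 24 = (s - 4)*(s - 3)*(s + 2).
Partial fraction decomposition gives [-4/(s - 4)] + [-3/(s - 3)] + [-6/(s + 2)].
Invert each term: -4/(s - 4) ↔ -4e^(4t); -3/(s - 3) ↔ -3e^(3t); -6/(s + 2) ↔ -6e^(-2t).

-4*exp(4*t) - 3*exp(3*t) - 6*exp(-2*t)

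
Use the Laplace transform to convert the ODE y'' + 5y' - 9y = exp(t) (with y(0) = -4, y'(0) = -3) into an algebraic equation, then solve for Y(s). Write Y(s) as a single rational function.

Y(s) = (-4*s^2 - 19*s + 24)/(s^3 + 4*s^2 - 14*s + 9)

Take the Laplace transform of both sides.
With L{y''} = s^2 Y - s·y(0) - y'(0) and L{y'} = sY - y(0), with y(0) = -4, y'(0) = -3: the LHS transforms to (s^2 + 5*s - 9)Y - (-4*s - 23).
The right side is L{exp(t)} = 1/(s - 1).
So (s^2 + 5*s - 9)Y = 1/(s - 1) + (-4*s - 23).
Divide through and combine into a single rational function.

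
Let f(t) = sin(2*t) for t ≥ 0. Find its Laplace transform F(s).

F(s) = 2/(s^2 + 4)

L{sin(2t)} = 2/(s^2 + 4).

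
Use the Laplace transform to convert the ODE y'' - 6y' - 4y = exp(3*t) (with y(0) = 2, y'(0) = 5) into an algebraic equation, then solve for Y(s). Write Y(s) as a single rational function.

Y(s) = (2*s^2 - 13*s + 22)/(s^3 - 9*s^2 + 14*s + 12)

Transform both sides with L{·}.
With L{y''} = s^2 Y - s·y(0) - y'(0) and L{y'} = sY - y(0), with y(0) = 2, y'(0) = 5: the LHS transforms to (s^2 - 6*s - 4)Y - (2*s - 7).
The right side is L{exp(3*t)} = 1/(s - 3).
So (s^2 - 6*s - 4)Y = 1/(s - 3) + (2*s - 7).
Solve for Y(s) and write it as one ratio of polynomials.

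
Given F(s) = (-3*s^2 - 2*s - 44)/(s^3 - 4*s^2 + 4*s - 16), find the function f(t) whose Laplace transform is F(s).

f(t) = -5*exp(4*t) + 3*sin(2*t) + 2*cos(2*t)

Factor the denominator: s^3 - 4*s^2 + 4*s - 16 = (s - 4)*(s^2 + 4).
Partial fraction decomposition gives [-5/(s - 4)] + [2*s/(s^2 + 4)] + [6/(s^2 + 4)].
Invert each term: -5/(s - 4) ↔ -5e^(4t); 2·s/(s^2 + 4) ↔ 2cos(2t); 3·2/(s^2 + 4) ↔ 3sin(2t).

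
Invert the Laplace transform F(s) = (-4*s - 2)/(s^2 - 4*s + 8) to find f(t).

f(t) = -5*exp(2*t)*sin(2*t) - 4*exp(2*t)*cos(2*t)

Complete the square in the denominator: s^2 - 4*s + 8 = (s - 2)^2 + 2^2.
Split the numerator to match: -4*s - 2 = -4·(s - 2) - 5·2.
Invert each term: -4·(s - 2)/((s - 2)^2 + 4) ↔ -4e^(2t)cos(2t); -5·2/((s - 2)^2 + 4) ↔ -5e^(2t)sin(2t).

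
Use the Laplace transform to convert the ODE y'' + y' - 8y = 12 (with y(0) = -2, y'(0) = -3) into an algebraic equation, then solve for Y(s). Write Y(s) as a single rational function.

Apply the Laplace transform to the equation.
The derivative rules (L{y''} = s^2 Y - s·y(0) - y'(0) and L{y'} = sY - y(0), with y(0) = -2, y'(0) = -3) turn the left side into (s^2 + s - 8)Y - (-2*s - 5).
The right side is L{12} = 12/s.
So (s^2 + s - 8)Y = 12/s + (-2*s - 5).
Solve for Y(s) and write it as one ratio of polynomials.

Y(s) = (-2*s^2 - 5*s + 12)/(s^3 + s^2 - 8*s)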